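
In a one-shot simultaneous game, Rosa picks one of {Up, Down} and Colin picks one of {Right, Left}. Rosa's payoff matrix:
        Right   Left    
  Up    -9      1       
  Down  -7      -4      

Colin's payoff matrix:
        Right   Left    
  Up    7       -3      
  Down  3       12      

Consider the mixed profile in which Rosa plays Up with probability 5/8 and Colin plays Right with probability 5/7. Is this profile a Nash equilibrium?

No

Given Rosa's mix p = 5/8, Colin's payoff from Right is 11/2 but from Left is 21/8. Colin strictly prefers Right, so Colin would not mix.
So the proposed profile is not a Nash equilibrium.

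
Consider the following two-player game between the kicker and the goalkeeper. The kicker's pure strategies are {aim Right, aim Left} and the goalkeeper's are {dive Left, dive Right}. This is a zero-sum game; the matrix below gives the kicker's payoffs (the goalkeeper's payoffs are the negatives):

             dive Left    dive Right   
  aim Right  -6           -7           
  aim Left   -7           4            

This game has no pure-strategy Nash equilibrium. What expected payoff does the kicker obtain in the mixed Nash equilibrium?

-73/12

For the kicker to be willing to mix, the kicker must be indifferent between aim Right and aim Left, which pins down the goalkeeper's mix.
  the kicker's expected payoff from aim Right: q·(-6) + (1−q)·(-7) = q - 7
  the kicker's expected payoff from aim Left: q·(-7) + (1−q)·4 = -11q + 4
  q - 7 = -11q + 4  ⇒  12q = 11  ⇒  q = 11/12.
At equilibrium the kicker is indifferent across rows, so the kicker's payoff equals the payoff from aim Right: (11/12)·(-6) + (1/12)·(-7) = -73/12.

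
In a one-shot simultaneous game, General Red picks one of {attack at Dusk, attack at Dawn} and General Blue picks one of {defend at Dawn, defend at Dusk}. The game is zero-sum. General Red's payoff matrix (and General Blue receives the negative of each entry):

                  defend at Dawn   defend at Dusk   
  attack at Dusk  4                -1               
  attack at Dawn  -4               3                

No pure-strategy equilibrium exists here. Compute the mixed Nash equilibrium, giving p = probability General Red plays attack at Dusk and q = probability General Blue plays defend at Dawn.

General Red's mix must leave General Blue indifferent between defend at Dawn and defend at Dusk.
  General Blue's payoff to defend at Dawn: p·(-4) + (1−p)·4 = -8p + 4
  General Blue's payoff to defend at Dusk: p·1 + (1−p)·(-3) = 4p - 3
  -8p + 4 = 4p - 3  ⇒  -12p = -7  ⇒  p = 7/12.
General Red's indifference between attack at Dusk and attack at Dawn determines General Blue's mixing probability q:
  General Red's payoff to attack at Dusk: q·4 + (1−q)·(-1) = 5q - 1
  General Red's payoff to attack at Dawn: q·(-4) + (1−q)·3 = -7q + 3
  5q - 1 = -7q + 3  ⇒  12q = 4  ⇒  q = 1/3.

p = 7/12, q = 1/3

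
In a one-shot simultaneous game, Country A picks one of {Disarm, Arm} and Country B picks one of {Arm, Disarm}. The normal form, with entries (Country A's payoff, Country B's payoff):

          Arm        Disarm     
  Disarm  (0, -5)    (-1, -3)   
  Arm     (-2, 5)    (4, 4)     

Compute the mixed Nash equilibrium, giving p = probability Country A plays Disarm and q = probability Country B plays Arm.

p = 1/3, q = 5/7

For Country B to be willing to mix, Country B must be indifferent between Arm and Disarm, which pins down Country A's mix.
  Country B's payoff from Arm: p·(-5) + (1−p)·5 = -10p + 5
  Country B's payoff from Disarm: p·(-3) + (1−p)·4 = -7p + 4
  -10p + 5 = -7p + 4  ⇒  -3p = -1  ⇒  p = 1/3.
Country B's mix must leave Country A indifferent between Disarm and Arm.
  Country A's payoff to Disarm: q·0 + (1−q)·(-1) = q - 1
  Country A's payoff to Arm: q·(-2) + (1−q)·4 = -6q + 4
  q - 1 = -6q + 4  ⇒  7q = 5  ⇒  q = 5/7.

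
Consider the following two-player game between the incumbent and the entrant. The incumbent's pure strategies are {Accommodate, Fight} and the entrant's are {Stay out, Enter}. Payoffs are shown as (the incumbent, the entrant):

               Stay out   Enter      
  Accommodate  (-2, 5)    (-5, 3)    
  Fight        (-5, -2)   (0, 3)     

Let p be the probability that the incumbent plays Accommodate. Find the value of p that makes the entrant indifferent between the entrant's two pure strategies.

p = 5/7

Set the entrant's expected payoff from Stay out equal to that from Enter:
  the entrant's payoff from Stay out: p·5 + (1−p)·(-2) = 7p - 2
  the entrant's payoff from Enter: p·3 + (1−p)·3 = 3
  7p - 2 = 3  ⇒  7p = 5  ⇒  p = 5/7.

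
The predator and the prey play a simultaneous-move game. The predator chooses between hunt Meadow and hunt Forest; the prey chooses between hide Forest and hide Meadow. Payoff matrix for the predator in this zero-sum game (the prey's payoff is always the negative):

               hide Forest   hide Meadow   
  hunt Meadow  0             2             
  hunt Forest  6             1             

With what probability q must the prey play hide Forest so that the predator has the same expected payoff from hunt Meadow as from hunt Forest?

q = 1/7

For the predator to be willing to mix, the predator must be indifferent between hunt Meadow and hunt Forest, which pins down the prey's mix.
  the predator's expected payoff from hunt Meadow: q·0 + (1−q)·2 = -2q + 2
  the predator's expected payoff from hunt Forest: q·6 + (1−q)·1 = 5q + 1
  -2q + 2 = 5q + 1  ⇒  -7q = -1  ⇒  q = 1/7.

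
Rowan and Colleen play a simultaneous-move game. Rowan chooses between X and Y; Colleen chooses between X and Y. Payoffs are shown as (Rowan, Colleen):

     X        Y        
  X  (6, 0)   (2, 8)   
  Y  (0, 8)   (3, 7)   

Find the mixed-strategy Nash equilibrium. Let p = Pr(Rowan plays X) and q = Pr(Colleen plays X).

p = 1/9, q = 1/7

Colleen's indifference between X and Y determines Rowan's mixing probability p:
  Colleen's payoff to X: p·0 + (1−p)·8 = -8p + 8
  Colleen's payoff to Y: p·8 + (1−p)·7 = p + 7
  -8p + 8 = p + 7  ⇒  -9p = -1  ⇒  p = 1/9.
For Rowan to be willing to mix, Rowan must be indifferent between X and Y, which pins down Colleen's mix.
  Rowan's payoff from X: q·6 + (1−q)·2 = 4q + 2
  Rowan's payoff from Y: q·0 + (1−q)·3 = -3q + 3
  4q + 2 = -3q + 3  ⇒  7q = 1  ⇒  q = 1/7.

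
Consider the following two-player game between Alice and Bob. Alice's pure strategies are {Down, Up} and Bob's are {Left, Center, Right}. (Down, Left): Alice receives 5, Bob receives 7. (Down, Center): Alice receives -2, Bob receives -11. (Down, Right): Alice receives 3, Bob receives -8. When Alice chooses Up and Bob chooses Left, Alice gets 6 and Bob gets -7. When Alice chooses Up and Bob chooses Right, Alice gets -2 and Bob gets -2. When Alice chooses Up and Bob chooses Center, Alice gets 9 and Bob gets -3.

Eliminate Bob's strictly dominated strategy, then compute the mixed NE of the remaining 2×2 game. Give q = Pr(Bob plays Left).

Bob's strategy Center is strictly dominated by Right: -8 > -11 and -2 > -3. Eliminate Center.
Bob's mix must leave Alice indifferent between Down and Up.
  Alice's payoff to Down: q·5 + (1−q)·3 = 2q + 3
  Alice's payoff to Up: q·6 + (1−q)·(-2) = 8q - 2
  2q + 3 = 8q - 2  ⇒  -6q = -5  ⇒  q = 5/6.

q = 5/6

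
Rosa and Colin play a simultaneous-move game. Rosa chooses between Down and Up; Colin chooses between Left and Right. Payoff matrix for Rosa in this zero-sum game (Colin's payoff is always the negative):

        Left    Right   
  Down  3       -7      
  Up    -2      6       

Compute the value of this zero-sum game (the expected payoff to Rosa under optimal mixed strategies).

v = 2/9

Set Rosa's expected payoff from Down equal to that from Up:
  Rosa's payoff to Down: q·3 + (1−q)·(-7) = 10q - 7
  Rosa's payoff to Up: q·(-2) + (1−q)·6 = -8q + 6
  10q - 7 = -8q + 6  ⇒  18q = 13  ⇒  q = 13/18.
The value is Rosa's expected payoff against this mix (using Down): (13/18)·3 + (5/18)·(-7) = 2/9.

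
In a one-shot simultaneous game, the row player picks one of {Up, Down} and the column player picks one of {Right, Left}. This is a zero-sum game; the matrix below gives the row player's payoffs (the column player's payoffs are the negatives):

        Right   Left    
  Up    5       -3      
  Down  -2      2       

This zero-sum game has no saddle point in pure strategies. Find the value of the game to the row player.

Set the row player's expected payoff from Up equal to that from Down:
  the row player's payoff from Up: q·5 + (1−q)·(-3) = 8q - 3
  the row player's payoff from Down: q·(-2) + (1−q)·2 = -4q + 2
  8q - 3 = -4q + 2  ⇒  12q = 5  ⇒  q = 5/12.
The value is the row player's expected payoff against this mix (using Up): (5/12)·5 + (7/12)·(-3) = 1/3.

v = 1/3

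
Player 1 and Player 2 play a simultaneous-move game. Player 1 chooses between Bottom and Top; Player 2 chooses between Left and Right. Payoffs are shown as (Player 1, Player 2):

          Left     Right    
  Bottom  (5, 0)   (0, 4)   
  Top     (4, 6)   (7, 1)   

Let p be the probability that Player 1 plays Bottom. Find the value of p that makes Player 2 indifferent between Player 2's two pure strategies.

Player 1's mix must leave Player 2 indifferent between Left and Right.
  Player 2's payoff from Left: p·0 + (1−p)·6 = -6p + 6
  Player 2's payoff from Right: p·4 + (1−p)·1 = 3p + 1
  -6p + 6 = 3p + 1  ⇒  -9p = -5  ⇒  p = 5/9.

p = 5/9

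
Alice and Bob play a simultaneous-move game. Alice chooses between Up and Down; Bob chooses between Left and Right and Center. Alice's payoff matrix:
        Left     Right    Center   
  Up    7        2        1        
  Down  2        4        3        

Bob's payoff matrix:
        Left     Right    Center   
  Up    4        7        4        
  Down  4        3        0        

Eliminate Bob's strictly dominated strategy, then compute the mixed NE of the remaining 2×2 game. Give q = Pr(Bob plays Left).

Bob's strategy Center is strictly dominated by Right: 7 > 4 and 3 > 0. Eliminate Center.
For Alice to be willing to mix, Alice must be indifferent between Up and Down, which pins down Bob's mix.
  Alice's payoff from Up: q·7 + (1−q)·2 = 5q + 2
  Alice's payoff from Down: q·2 + (1−q)·4 = -2q + 4
  5q + 2 = -2q + 4  ⇒  7q = 2  ⇒  q = 2/7.

q = 2/7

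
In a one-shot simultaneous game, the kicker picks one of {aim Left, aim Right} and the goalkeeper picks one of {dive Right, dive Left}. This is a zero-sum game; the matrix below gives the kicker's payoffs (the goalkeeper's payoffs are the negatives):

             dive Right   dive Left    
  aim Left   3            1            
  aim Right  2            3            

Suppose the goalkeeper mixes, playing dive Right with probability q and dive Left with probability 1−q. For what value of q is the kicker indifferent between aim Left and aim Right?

For the kicker to be willing to mix, the kicker must be indifferent between aim Left and aim Right, which pins down the goalkeeper's mix.
  the kicker's payoff to aim Left: q·3 + (1−q)·1 = 2q + 1
  the kicker's payoff to aim Right: q·2 + (1−q)·3 = -q + 3
  2q + 1 = -q + 3  ⇒  3q = 2  ⇒  q = 2/3.

q = 2/3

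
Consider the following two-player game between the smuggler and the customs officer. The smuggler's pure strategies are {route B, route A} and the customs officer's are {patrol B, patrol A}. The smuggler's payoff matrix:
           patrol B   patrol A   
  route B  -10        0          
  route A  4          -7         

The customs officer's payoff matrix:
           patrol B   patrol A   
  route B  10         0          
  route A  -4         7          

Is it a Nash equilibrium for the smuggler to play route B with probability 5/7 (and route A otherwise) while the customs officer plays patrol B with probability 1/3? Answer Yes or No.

Given the smuggler's mix p = 5/7, the customs officer's payoff from patrol B is 6 but from patrol A is 2. The customs officer strictly prefers patrol B, so the customs officer would not mix.
So the proposed profile is not a Nash equilibrium.

No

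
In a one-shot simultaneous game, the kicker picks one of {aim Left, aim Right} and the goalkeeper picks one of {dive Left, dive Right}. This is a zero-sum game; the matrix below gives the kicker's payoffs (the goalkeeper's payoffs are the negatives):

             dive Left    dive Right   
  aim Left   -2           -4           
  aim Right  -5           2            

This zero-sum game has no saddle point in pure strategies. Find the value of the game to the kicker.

v = -8/3

In a mixed equilibrium the kicker is indifferent between aim Left and aim Right; this condition fixes q.
  the kicker's expected payoff from aim Left: q·(-2) + (1−q)·(-4) = 2q - 4
  the kicker's expected payoff from aim Right: q·(-5) + (1−q)·2 = -7q + 2
  2q - 4 = -7q + 2  ⇒  9q = 6  ⇒  q = 2/3.
The value is the kicker's expected payoff against this mix (using aim Left): (2/3)·(-2) + (1/3)·(-4) = -8/3.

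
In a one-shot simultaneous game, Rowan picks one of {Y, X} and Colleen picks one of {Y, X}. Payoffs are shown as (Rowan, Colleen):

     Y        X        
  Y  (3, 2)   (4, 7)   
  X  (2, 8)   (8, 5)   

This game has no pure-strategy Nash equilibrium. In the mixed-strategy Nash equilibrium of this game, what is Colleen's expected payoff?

Rowan's mix must leave Colleen indifferent between Y and X.
  Colleen's expected payoff from Y: p·2 + (1−p)·8 = -6p + 8
  Colleen's expected payoff from X: p·7 + (1−p)·5 = 2p + 5
  -6p + 8 = 2p + 5  ⇒  -8p = -3  ⇒  p = 3/8.
At equilibrium Colleen is indifferent across columns, so Colleen's payoff equals the payoff from Y: (3/8)·2 + (5/8)·8 = 23/4.

23/4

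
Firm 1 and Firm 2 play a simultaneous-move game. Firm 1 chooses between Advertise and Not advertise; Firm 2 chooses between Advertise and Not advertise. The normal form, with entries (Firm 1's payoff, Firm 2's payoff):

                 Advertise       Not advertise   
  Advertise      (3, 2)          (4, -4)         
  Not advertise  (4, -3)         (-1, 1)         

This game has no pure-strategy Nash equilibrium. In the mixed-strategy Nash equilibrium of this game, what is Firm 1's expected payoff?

Set Firm 1's expected payoff from Advertise equal to that from Not advertise:
  Firm 1's payoff from Advertise: q·3 + (1−q)·4 = -q + 4
  Firm 1's payoff from Not advertise: q·4 + (1−q)·(-1) = 5q - 1
  -q + 4 = 5q - 1  ⇒  -6q = -5  ⇒  q = 5/6.
At equilibrium Firm 1 is indifferent across rows, so Firm 1's payoff equals the payoff from Advertise: (5/6)·3 + (1/6)·4 = 19/6.

19/6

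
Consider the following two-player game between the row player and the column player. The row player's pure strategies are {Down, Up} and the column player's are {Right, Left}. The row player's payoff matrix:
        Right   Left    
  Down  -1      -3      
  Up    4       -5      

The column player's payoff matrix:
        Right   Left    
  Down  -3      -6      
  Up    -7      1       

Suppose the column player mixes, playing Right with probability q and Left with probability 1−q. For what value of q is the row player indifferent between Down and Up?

The row player's indifference between Down and Up determines the column player's mixing probability q:
  the row player's payoff from Down: q·(-1) + (1−q)·(-3) = 2q - 3
  the row player's payoff from Up: q·4 + (1−q)·(-5) = 9q - 5
  2q - 3 = 9q - 5  ⇒  -7q = -2  ⇒  q = 2/7.

q = 2/7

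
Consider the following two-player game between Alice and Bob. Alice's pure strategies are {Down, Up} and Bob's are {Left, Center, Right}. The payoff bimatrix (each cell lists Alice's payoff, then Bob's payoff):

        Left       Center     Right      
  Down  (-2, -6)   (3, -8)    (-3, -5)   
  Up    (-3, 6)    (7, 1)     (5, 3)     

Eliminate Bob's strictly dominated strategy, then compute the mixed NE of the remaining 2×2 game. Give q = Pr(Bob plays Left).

q = 8/9

Bob's strategy Center is strictly dominated by Right: -5 > -8 and 3 > 1. Eliminate Center.
Set Alice's expected payoff from Down equal to that from Up:
  Alice's payoff to Down: q·(-2) + (1−q)·(-3) = q - 3
  Alice's payoff to Up: q·(-3) + (1−q)·5 = -8q + 5
  q - 3 = -8q + 5  ⇒  9q = 8  ⇒  q = 8/9.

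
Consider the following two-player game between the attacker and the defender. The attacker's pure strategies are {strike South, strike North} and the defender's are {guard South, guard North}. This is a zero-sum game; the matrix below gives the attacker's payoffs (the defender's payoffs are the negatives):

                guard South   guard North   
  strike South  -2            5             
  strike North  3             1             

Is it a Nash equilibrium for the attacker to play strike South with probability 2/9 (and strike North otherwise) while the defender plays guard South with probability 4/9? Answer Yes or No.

Check the defender's indifference given the attacker's mix p = 2/9:
  payoff from guard South = -17/9; payoff from guard North = -17/9 — equal.
Check the attacker's indifference given the defender's mix q = 4/9:
  payoff from strike South = 17/9; payoff from strike North = 17/9 — equal.
Both players are indifferent, so neither can profitably deviate.

Yes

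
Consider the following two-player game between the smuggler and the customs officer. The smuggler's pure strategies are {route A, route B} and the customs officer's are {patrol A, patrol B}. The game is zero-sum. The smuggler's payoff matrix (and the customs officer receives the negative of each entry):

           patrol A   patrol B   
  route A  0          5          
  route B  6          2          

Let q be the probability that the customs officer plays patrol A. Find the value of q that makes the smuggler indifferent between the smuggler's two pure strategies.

The smuggler's indifference between route A and route B determines the customs officer's mixing probability q:
  the smuggler's payoff from route A: q·0 + (1−q)·5 = -5q + 5
  the smuggler's payoff from route B: q·6 + (1−q)·2 = 4q + 2
  -5q + 5 = 4q + 2  ⇒  -9q = -3  ⇒  q = 1/3.

q = 1/3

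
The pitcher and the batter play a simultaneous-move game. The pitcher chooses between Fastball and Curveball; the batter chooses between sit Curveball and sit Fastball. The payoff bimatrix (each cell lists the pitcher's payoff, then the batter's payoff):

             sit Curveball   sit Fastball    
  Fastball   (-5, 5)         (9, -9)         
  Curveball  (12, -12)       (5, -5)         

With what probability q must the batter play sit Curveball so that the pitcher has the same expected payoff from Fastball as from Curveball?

q = 4/21

Set the pitcher's expected payoff from Fastball equal to that from Curveball:
  the pitcher's payoff from Fastball: q·(-5) + (1−q)·9 = -14q + 9
  the pitcher's payoff from Curveball: q·12 + (1−q)·5 = 7q + 5
  -14q + 9 = 7q + 5  ⇒  -21q = -4  ⇒  q = 4/21.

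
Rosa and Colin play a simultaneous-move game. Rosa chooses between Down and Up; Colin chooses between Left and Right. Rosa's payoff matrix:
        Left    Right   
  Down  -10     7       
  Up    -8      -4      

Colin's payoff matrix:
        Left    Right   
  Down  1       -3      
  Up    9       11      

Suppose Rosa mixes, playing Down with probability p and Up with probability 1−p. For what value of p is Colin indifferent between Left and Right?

p = 1/3

Rosa's mix must leave Colin indifferent between Left and Right.
  Colin's payoff to Left: p·1 + (1−p)·9 = -8p + 9
  Colin's payoff to Right: p·(-3) + (1−p)·11 = -14p + 11
  -8p + 9 = -14p + 11  ⇒  6p = 2  ⇒  p = 1/3.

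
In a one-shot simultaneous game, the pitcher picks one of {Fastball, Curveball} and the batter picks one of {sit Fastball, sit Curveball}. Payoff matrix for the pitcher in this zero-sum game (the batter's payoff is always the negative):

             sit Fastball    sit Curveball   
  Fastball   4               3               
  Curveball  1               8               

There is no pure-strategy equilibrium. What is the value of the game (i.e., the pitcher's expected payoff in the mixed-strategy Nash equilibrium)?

In a mixed equilibrium the pitcher is indifferent between Fastball and Curveball; this condition fixes q.
  the pitcher's payoff to Fastball: q·4 + (1−q)·3 = q + 3
  the pitcher's payoff to Curveball: q·1 + (1−q)·8 = -7q + 8
  q + 3 = -7q + 8  ⇒  8q = 5  ⇒  q = 5/8.
The value is the pitcher's expected payoff against this mix (using Fastball): (5/8)·4 + (3/8)·3 = 29/8.

v = 29/8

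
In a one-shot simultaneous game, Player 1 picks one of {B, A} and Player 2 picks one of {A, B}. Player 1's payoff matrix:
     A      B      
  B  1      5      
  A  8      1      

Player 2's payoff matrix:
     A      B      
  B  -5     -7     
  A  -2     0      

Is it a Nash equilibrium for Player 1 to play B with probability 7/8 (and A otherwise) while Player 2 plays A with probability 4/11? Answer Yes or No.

No

Given Player 1's mix p = 7/8, Player 2's payoff from A is -37/8 but from B is -49/8. Player 2 strictly prefers A, so Player 2 would not mix.
So the proposed profile is not a Nash equilibrium.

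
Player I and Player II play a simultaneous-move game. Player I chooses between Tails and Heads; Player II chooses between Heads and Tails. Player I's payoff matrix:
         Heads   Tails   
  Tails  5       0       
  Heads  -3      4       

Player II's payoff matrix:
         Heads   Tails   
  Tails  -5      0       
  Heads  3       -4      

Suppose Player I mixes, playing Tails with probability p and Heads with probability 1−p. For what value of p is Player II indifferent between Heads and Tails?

p = 7/12

In a mixed equilibrium Player II is indifferent between Heads and Tails; this condition fixes p.
  Player II's payoff from Heads: p·(-5) + (1−p)·3 = -8p + 3
  Player II's payoff from Tails: p·0 + (1−p)·(-4) = 4p - 4
  -8p + 3 = 4p - 4  ⇒  -12p = -7  ⇒  p = 7/12.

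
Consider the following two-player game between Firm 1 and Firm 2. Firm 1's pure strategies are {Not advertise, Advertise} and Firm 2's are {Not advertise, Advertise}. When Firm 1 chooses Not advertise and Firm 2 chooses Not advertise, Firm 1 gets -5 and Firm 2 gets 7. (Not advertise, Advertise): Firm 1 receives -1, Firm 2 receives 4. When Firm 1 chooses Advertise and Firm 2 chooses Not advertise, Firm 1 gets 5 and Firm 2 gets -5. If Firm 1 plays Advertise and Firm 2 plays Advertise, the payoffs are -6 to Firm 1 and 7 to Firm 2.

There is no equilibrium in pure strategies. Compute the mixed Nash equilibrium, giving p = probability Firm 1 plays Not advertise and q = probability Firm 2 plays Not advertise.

Firm 2's indifference between Not advertise and Advertise determines Firm 1's mixing probability p:
  Firm 2's payoff from Not advertise: p·7 + (1−p)·(-5) = 12p - 5
  Firm 2's payoff from Advertise: p·4 + (1−p)·7 = -3p + 7
  12p - 5 = -3p + 7  ⇒  15p = 12  ⇒  p = 4/5.
Firm 2's mix must leave Firm 1 indifferent between Not advertise and Advertise.
  Firm 1's expected payoff from Not advertise: q·(-5) + (1−q)·(-1) = -4q - 1
  Firm 1's expected payoff from Advertise: q·5 + (1−q)·(-6) = 11q - 6
  -4q - 1 = 11q - 6  ⇒  -15q = -5  ⇒  q = 1/3.

p = 4/5, q = 1/3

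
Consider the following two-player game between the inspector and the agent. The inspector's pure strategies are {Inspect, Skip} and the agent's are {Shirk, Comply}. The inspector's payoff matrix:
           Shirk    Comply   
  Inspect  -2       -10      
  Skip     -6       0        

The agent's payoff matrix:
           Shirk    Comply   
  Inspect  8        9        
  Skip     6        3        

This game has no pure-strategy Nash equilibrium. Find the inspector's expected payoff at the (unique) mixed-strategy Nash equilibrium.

The agent's mix must leave the inspector indifferent between Inspect and Skip.
  the inspector's payoff to Inspect: q·(-2) + (1−q)·(-10) = 8q - 10
  the inspector's payoff to Skip: q·(-6) + (1−q)·0 = -6q
  8q - 10 = -6q  ⇒  14q = 10  ⇒  q = 5/7.
At equilibrium the inspector is indifferent across rows, so the inspector's payoff equals the payoff from Inspect: (5/7)·(-2) + (2/7)·(-10) = -30/7.

-30/7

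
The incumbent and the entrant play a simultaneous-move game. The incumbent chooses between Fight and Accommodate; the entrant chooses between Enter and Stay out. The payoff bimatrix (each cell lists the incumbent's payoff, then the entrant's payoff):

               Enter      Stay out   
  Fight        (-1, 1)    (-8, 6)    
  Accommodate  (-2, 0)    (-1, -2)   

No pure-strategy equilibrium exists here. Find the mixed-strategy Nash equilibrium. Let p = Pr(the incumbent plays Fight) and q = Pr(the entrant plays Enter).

p = 2/7, q = 7/8

The entrant's indifference between Enter and Stay out determines the incumbent's mixing probability p:
  the entrant's payoff to Enter: p·1 + (1−p)·0 = p
  the entrant's payoff to Stay out: p·6 + (1−p)·(-2) = 8p - 2
  p = 8p - 2  ⇒  -7p = -2  ⇒  p = 2/7.
Set the incumbent's expected payoff from Fight equal to that from Accommodate:
  the incumbent's expected payoff from Fight: q·(-1) + (1−q)·(-8) = 7q - 8
  the incumbent's expected payoff from Accommodate: q·(-2) + (1−q)·(-1) = -q - 1
  7q - 8 = -q - 1  ⇒  8q = 7  ⇒  q = 7/8.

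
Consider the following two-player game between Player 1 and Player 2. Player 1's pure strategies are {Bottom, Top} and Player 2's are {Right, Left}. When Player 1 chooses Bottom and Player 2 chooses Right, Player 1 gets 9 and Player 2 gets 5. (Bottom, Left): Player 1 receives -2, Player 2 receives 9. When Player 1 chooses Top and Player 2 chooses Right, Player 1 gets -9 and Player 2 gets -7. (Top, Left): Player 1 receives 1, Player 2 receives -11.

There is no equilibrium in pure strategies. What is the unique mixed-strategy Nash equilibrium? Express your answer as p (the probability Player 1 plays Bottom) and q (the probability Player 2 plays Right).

p = 1/2, q = 1/7

Player 1's mix must leave Player 2 indifferent between Right and Left.
  Player 2's expected payoff from Right: p·5 + (1−p)·(-7) = 12p - 7
  Player 2's expected payoff from Left: p·9 + (1−p)·(-11) = 20p - 11
  12p - 7 = 20p - 11  ⇒  -8p = -4  ⇒  p = 1/2.
Player 1's indifference between Bottom and Top determines Player 2's mixing probability q:
  Player 1's payoff from Bottom: q·9 + (1−q)·(-2) = 11q - 2
  Player 1's payoff from Top: q·(-9) + (1−q)·1 = -10q + 1
  11q - 2 = -10q + 1  ⇒  21q = 3  ⇒  q = 1/7.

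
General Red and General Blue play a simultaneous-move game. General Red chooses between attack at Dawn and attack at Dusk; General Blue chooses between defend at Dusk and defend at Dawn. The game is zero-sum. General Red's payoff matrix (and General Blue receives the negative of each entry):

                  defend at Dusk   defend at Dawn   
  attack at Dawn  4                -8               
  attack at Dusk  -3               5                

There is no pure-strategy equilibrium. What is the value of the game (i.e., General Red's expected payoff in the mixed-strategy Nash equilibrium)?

For General Red to be willing to mix, General Red must be indifferent between attack at Dawn and attack at Dusk, which pins down General Blue's mix.
  General Red's payoff from attack at Dawn: q·4 + (1−q)·(-8) = 12q - 8
  General Red's payoff from attack at Dusk: q·(-3) + (1−q)·5 = -8q + 5
  12q - 8 = -8q + 5  ⇒  20q = 13  ⇒  q = 13/20.
The value is General Red's expected payoff against this mix (using attack at Dawn): (13/20)·4 + (7/20)·(-8) = -1/5.

v = -1/5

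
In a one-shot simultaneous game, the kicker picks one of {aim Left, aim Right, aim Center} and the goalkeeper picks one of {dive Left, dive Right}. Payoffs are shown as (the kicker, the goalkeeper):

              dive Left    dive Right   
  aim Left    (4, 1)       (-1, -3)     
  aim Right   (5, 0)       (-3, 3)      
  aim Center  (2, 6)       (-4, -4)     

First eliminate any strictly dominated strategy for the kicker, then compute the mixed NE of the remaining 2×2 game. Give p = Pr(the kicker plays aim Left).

The kicker's strategy aim Center is strictly dominated by aim Right: 5 > 2 and -3 > -4. Eliminate aim Center.
The goalkeeper's indifference between dive Left and dive Right determines the kicker's mixing probability p:
  the goalkeeper's expected payoff from dive Left: p·1 + (1−p)·0 = p
  the goalkeeper's expected payoff from dive Right: p·(-3) + (1−p)·3 = -6p + 3
  p = -6p + 3  ⇒  7p = 3  ⇒  p = 3/7.

p = 3/7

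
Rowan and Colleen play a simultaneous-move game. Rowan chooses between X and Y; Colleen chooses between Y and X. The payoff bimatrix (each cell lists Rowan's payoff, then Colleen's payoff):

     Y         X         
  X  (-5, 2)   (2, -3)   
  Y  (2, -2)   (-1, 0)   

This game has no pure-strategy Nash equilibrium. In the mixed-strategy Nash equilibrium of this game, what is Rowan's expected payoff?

-1/10

Colleen's mix must leave Rowan indifferent between X and Y.
  Rowan's payoff from X: q·(-5) + (1−q)·2 = -7q + 2
  Rowan's payoff from Y: q·2 + (1−q)·(-1) = 3q - 1
  -7q + 2 = 3q - 1  ⇒  -10q = -3  ⇒  q = 3/10.
At equilibrium Rowan is indifferent across rows, so Rowan's payoff equals the payoff from X: (3/10)·(-5) + (7/10)·2 = -1/10.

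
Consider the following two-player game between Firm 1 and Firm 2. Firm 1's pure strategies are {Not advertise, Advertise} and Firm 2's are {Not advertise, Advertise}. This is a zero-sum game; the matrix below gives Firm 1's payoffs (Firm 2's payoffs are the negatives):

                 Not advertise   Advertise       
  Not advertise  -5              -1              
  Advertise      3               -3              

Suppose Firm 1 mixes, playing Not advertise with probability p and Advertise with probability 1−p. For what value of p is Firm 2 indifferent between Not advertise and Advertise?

In a mixed equilibrium Firm 2 is indifferent between Not advertise and Advertise; this condition fixes p.
  Firm 2's payoff to Not advertise: p·5 + (1−p)·(-3) = 8p - 3
  Firm 2's payoff to Advertise: p·1 + (1−p)·3 = -2p + 3
  8p - 3 = -2p + 3  ⇒  10p = 6  ⇒  p = 3/5.

p = 3/5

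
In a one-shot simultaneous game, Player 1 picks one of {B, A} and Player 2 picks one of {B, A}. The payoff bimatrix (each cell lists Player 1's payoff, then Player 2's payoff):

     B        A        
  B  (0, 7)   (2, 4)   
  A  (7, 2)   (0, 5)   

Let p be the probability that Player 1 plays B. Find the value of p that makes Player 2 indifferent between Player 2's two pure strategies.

Set Player 2's expected payoff from B equal to that from A:
  Player 2's payoff from B: p·7 + (1−p)·2 = 5p + 2
  Player 2's payoff from A: p·4 + (1−p)·5 = -p + 5
  5p + 2 = -p + 5  ⇒  6p = 3  ⇒  p = 1/2.

p = 1/2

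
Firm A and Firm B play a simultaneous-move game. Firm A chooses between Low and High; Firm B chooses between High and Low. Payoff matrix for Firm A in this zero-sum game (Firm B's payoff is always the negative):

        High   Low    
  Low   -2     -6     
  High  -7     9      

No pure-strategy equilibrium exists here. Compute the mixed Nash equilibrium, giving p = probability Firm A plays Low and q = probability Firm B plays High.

p = 4/5, q = 3/4

In a mixed equilibrium Firm B is indifferent between High and Low; this condition fixes p.
  Firm B's payoff from High: p·2 + (1−p)·7 = -5p + 7
  Firm B's payoff from Low: p·6 + (1−p)·(-9) = 15p - 9
  -5p + 7 = 15p - 9  ⇒  -20p = -16  ⇒  p = 4/5.
In a mixed equilibrium Firm A is indifferent between Low and High; this condition fixes q.
  Firm A's payoff to Low: q·(-2) + (1−q)·(-6) = 4q - 6
  Firm A's payoff to High: q·(-7) + (1−q)·9 = -16q + 9
  4q - 6 = -16q + 9  ⇒  20q = 15  ⇒  q = 3/4.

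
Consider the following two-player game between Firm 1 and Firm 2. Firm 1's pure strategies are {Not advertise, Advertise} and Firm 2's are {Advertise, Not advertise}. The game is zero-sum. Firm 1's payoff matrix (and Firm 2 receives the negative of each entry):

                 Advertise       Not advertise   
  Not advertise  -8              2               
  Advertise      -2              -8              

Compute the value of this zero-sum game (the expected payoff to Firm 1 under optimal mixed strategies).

v = -17/4

In a mixed equilibrium Firm 1 is indifferent between Not advertise and Advertise; this condition fixes q.
  Firm 1's expected payoff from Not advertise: q·(-8) + (1−q)·2 = -10q + 2
  Firm 1's expected payoff from Advertise: q·(-2) + (1−q)·(-8) = 6q - 8
  -10q + 2 = 6q - 8  ⇒  -16q = -10  ⇒  q = 5/8.
The value is Firm 1's expected payoff against this mix (using Not advertise): (5/8)·(-8) + (3/8)·2 = -17/4.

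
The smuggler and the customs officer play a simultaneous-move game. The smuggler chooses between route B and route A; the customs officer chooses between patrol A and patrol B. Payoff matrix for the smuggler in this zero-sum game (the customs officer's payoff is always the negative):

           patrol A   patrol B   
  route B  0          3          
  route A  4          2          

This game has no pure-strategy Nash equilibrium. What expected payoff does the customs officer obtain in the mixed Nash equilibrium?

-12/5

The customs officer's indifference between patrol A and patrol B determines the smuggler's mixing probability p:
  the customs officer's payoff to patrol A: p·0 + (1−p)·(-4) = 4p - 4
  the customs officer's payoff to patrol B: p·(-3) + (1−p)·(-2) = -p - 2
  4p - 4 = -p - 2  ⇒  5p = 2  ⇒  p = 2/5.
At equilibrium the customs officer is indifferent across columns, so the customs officer's payoff equals the payoff from patrol A: (2/5)·0 + (3/5)·(-4) = -12/5.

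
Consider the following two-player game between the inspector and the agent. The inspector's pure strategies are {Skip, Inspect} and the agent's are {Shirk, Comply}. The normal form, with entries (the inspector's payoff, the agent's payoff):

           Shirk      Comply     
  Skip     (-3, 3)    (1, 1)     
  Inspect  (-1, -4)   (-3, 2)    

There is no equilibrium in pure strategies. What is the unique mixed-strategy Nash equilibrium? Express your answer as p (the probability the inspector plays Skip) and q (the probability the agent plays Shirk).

The agent's indifference between Shirk and Comply determines the inspector's mixing probability p:
  the agent's expected payoff from Shirk: p·3 + (1−p)·(-4) = 7p - 4
  the agent's expected payoff from Comply: p·1 + (1−p)·2 = -p + 2
  7p - 4 = -p + 2  ⇒  8p = 6  ⇒  p = 3/4.
The inspector's indifference between Skip and Inspect determines the agent's mixing probability q:
  the inspector's expected payoff from Skip: q·(-3) + (1−q)·1 = -4q + 1
  the inspector's expected payoff from Inspect: q·(-1) + (1−q)·(-3) = 2q - 3
  -4q + 1 = 2q - 3  ⇒  -6q = -4  ⇒  q = 2/3.

p = 3/4, q = 2/3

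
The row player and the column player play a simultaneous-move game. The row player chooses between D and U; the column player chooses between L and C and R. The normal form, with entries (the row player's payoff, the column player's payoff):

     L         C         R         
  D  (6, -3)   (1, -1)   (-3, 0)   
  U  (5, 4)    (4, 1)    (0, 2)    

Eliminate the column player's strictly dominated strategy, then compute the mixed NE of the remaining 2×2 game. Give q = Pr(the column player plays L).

The column player's strategy C is strictly dominated by R: 0 > -1 and 2 > 1. Eliminate C.
The row player's indifference between D and U determines the column player's mixing probability q:
  the row player's payoff from D: q·6 + (1−q)·(-3) = 9q - 3
  the row player's payoff from U: q·5 + (1−q)·0 = 5q
  9q - 3 = 5q  ⇒  4q = 3  ⇒  q = 3/4.

q = 3/4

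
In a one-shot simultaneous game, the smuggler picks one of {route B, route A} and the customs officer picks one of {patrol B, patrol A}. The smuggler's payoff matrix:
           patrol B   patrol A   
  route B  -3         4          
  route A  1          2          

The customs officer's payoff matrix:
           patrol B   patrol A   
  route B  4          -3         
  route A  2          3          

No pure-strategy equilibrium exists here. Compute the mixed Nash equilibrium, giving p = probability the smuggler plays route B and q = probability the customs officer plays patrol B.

p = 1/8, q = 1/3

In a mixed equilibrium the customs officer is indifferent between patrol B and patrol A; this condition fixes p.
  the customs officer's payoff to patrol B: p·4 + (1−p)·2 = 2p + 2
  the customs officer's payoff to patrol A: p·(-3) + (1−p)·3 = -6p + 3
  2p + 2 = -6p + 3  ⇒  8p = 1  ⇒  p = 1/8.
For the smuggler to be willing to mix, the smuggler must be indifferent between route B and route A, which pins down the customs officer's mix.
  the smuggler's payoff from route B: q·(-3) + (1−q)·4 = -7q + 4
  the smuggler's payoff from route A: q·1 + (1−q)·2 = -q + 2
  -7q + 4 = -q + 2  ⇒  -6q = -2  ⇒  q = 1/3.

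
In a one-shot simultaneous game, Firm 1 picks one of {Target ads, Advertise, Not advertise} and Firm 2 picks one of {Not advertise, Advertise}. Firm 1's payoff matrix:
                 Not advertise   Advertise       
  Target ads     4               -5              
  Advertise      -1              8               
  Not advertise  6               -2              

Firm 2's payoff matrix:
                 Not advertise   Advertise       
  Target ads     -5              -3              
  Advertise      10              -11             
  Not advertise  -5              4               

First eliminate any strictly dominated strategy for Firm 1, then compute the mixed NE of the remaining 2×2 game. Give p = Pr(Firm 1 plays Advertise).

Firm 1's strategy Target ads is strictly dominated by Not advertise: 6 > 4 and -2 > -5. Eliminate Target ads.
For Firm 2 to be willing to mix, Firm 2 must be indifferent between Not advertise and Advertise, which pins down Firm 1's mix.
  Firm 2's payoff from Not advertise: p·10 + (1−p)·(-5) = 15p - 5
  Firm 2's payoff from Advertise: p·(-11) + (1−p)·4 = -15p + 4
  15p - 5 = -15p + 4  ⇒  30p = 9  ⇒  p = 3/10.

p = 3/10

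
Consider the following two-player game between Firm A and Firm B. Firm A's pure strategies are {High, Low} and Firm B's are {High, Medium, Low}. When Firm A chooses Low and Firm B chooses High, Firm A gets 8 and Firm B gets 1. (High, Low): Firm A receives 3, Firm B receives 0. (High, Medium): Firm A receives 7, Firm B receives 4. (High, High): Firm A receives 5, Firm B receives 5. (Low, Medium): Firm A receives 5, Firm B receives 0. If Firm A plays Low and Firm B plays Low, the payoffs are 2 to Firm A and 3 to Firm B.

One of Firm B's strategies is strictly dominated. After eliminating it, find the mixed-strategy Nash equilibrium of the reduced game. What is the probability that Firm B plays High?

Firm B's strategy Medium is strictly dominated by High: 5 > 4 and 1 > 0. Eliminate Medium.
Firm A's indifference between High and Low determines Firm B's mixing probability q:
  Firm A's expected payoff from High: q·5 + (1−q)·3 = 2q + 3
  Firm A's expected payoff from Low: q·8 + (1−q)·2 = 6q + 2
  2q + 3 = 6q + 2  ⇒  -4q = -1  ⇒  q = 1/4.

q = 1/4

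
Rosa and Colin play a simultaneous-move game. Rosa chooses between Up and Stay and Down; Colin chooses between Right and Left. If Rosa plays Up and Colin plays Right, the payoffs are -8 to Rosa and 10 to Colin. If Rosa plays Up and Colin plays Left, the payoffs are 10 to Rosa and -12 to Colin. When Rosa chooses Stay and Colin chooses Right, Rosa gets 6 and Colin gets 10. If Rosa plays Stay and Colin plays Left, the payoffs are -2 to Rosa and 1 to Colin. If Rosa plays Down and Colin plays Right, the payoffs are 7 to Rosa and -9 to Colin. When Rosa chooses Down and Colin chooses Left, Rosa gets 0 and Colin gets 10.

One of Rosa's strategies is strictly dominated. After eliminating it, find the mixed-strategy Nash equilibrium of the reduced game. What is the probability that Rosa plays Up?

p = 19/41

Rosa's strategy Stay is strictly dominated by Down: 7 > 6 and 0 > -2. Eliminate Stay.
Colin's indifference between Right and Left determines Rosa's mixing probability p:
  Colin's payoff from Right: p·10 + (1−p)·(-9) = 19p - 9
  Colin's payoff from Left: p·(-12) + (1−p)·10 = -22p + 10
  19p - 9 = -22p + 10  ⇒  41p = 19  ⇒  p = 19/41.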